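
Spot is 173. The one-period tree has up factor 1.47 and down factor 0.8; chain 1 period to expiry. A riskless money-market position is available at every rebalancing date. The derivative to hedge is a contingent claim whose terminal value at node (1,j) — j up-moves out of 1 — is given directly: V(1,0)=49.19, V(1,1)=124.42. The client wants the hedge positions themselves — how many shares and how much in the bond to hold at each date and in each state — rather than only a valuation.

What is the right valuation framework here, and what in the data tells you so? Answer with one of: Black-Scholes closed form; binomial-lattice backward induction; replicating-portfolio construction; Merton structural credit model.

framework: replicating-portfolio construction

Key observation: the deliverable is the dynamic trading strategy on the 1-step tree (spot 173, moves 1.47 and 0.8), so the valuation must go through the node-by-node replicating-portfolio solve.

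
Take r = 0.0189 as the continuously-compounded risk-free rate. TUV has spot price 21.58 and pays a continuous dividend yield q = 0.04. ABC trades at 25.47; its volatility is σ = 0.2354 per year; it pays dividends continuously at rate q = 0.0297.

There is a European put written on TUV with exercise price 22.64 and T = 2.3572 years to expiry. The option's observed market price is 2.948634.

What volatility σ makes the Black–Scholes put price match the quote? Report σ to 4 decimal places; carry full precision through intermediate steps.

sigma = 0.1396

At σ = 0.1396 the Black–Scholes value reproduces the quote:
σ√T = 0.1396·√2.3572 = 0.214330
d₁ = (ln(S/K) + (r−q+σ²/2)T) / (σ√T) = (ln(21.58/22.64) + (0.0189−0.04+0.1396²/2)·2.3572) / 0.214330 = (-0.047951 − 0.026768) / 0.214330 = -0.348618
d₂ = d₁ − σ√T = -0.348618 − 0.214330 = -0.562949
e^{−rT} = 0.956427
e^{−qT} = 0.910021
N(−d₁) = 0.636312,  N(−d₂) = 0.713265
V = K·e^{−rT}·N(−d₂) − S·e^{−qT}·N(−d₁) = 15.444686 − 12.496052 = 2.948634 (equal to the quote); since ∂V/∂σ > 0 for all σ, the implied volatility is unique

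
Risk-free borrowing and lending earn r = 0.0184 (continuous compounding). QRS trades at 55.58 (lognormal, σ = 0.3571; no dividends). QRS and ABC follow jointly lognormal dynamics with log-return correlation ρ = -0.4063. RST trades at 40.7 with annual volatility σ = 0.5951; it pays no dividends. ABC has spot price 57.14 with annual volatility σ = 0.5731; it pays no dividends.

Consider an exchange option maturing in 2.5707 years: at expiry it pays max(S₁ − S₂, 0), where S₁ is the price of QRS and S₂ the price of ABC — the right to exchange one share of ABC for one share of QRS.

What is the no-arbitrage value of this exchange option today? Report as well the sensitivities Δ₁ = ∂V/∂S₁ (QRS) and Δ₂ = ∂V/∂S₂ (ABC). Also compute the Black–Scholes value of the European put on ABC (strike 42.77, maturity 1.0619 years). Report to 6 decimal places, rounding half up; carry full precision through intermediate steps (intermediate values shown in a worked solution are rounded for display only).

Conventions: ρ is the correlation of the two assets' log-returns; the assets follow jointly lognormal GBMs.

exchange price = 25.876343
Δ1 = 0.729235
Δ2 = -0.256468
price(ABC put K=42.77) = 5.388678

σ_eff = √(σ₁² + σ₂² − 2ρσ₁σ₂) = √(0.3571² + 0.5731² − 2·-0.4063·0.3571·0.5731) = 0.788838
d₁ = (ln(S₁/S₂) + (q₂ − q₁ + σ_eff²/2)T) / (σ_eff√T) = (ln(55.58/57.14) + (0.0 − 0.0 + 0.311133)·2.5707) / 1.264776 = 0.610502
d₂ = d₁ − σ_eff√T = 0.610502 − 1.264776 = -0.654274
N(d₁) = 0.729235,  N(d₂) = 0.256468
V = S₁·e^{−q₁T}·N(d₁) − S₂·e^{−q₂T}·N(d₂) = 40.530901 − 14.654558 = 25.876343
Δ₁ = e^{−q₁T}·N(d₁) = 0.729235;  Δ₂ = −e^{−q₂T}·N(d₂) = -0.256468
[vanilla: ABC put K=42.77]
σ√T = 0.5731·√1.0619 = 0.590571
d₁ = (ln(S/K) + (r+σ²/2)T) / (σ√T) = (ln(57.14/42.77) + (0.0184+0.5731²/2)·1.0619) / 0.590571 = (0.289667 + 0.193926) / 0.590571 = 0.818857
d₂ = d₁ − σ√T = 0.818857 − 0.590571 = 0.228286
e^{−rT} = 0.980651
N(−d₁) = 0.206434,  N(−d₂) = 0.409712
price = K·e^{−rT}·N(−d₂) − S·N(−d₁) = 17.184310 − 11.795632 = 5.388678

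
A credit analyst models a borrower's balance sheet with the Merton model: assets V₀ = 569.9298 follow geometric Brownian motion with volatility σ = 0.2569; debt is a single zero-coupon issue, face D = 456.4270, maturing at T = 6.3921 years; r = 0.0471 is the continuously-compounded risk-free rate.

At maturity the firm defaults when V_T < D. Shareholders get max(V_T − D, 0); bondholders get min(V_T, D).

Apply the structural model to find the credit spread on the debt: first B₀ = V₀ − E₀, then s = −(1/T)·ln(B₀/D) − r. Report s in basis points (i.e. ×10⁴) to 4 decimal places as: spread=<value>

spread=160.2662

Work the structural quantities from V₀ = 569.9298 against face 456.4270:
d₁ = [ln(V₀/D) + (r + σ²/2)T] / (σ√T)
   = [ln(569.9298/456.4270) + (0.0471 + 0.5·0.2569²)·6.3921] / (0.2569·√6.3921)
   = [0.222084 + 0.512000] / 0.649510 = 1.130212
d₂ = d₁ − σ√T = 1.130212 − 0.649510 = 0.480702
N(d₁) = 0.870807,  N(d₂) = 0.684636,  e^(−rT) = 0.740028
E₀ = V₀·N(d₁) − D·e^(−rT)·N(d₂)
   = 569.9298·0.870807 − 456.4270·0.740028·0.684636 = 265.050160
B₀ = V₀ − E₀ = 569.9298 − 265.050160 = 304.879640
spread = −(1/T)·ln(B₀/D) − r = −(1/6.3921)·ln(304.879640/456.4270) − 0.0471 = 0.01602662
in basis points: 0.01602662 × 10⁴ = 160.2662 bp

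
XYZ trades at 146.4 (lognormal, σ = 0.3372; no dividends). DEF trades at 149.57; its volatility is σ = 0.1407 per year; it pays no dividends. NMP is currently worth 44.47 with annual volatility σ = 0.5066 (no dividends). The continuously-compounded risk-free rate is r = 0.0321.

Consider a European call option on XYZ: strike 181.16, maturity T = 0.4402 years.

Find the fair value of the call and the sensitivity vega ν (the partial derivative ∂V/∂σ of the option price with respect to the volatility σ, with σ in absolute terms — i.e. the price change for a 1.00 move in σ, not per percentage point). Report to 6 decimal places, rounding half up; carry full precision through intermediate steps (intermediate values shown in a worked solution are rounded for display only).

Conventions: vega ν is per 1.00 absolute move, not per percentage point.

price = 3.692597
ν = 28.648766

σ√T = 0.3372·√0.4402 = 0.223724
d₁ = (ln(S/K) + (r+σ²/2)T) / (σ√T) = (ln(146.4/181.16) + (0.0321+0.3372²/2)·0.4402) / 0.223724 = (-0.213038 + 0.039157) / 0.223724 = -0.777214
d₂ = d₁ − σ√T = -0.777214 − 0.223724 = -1.000938
e^{−rT} = 0.985969
N(d₁) = 0.218516,  N(d₂) = 0.158428
Call price V = S·N(d₁) − K·e^{−rT}·N(d₂) = 31.990790 − 28.298193 = 3.692597
φ(d₁) = (1/√(2π))·e^{−d₁²/2} = 0.294944
ν = S·φ(d₁)·√T = 28.648766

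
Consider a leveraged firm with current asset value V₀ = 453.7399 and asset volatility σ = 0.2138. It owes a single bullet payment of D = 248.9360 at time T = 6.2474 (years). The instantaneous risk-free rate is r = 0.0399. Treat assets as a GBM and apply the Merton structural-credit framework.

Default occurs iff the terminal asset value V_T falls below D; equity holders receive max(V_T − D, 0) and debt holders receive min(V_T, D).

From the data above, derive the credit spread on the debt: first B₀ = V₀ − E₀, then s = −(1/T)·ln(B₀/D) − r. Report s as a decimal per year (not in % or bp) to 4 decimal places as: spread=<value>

Work the structural quantities from V₀ = 453.7399 against face 248.9360:
d₁ = [ln(V₀/D) + (r + σ²/2)T] / (σ√T)
   = [ln(453.7399/248.9360) + (0.0399 + 0.5·0.2138²)·6.2474] / (0.2138·√6.2474)
   = [0.600328 + 0.392057] / 0.534389 = 1.857047
d₂ = d₁ − σ√T = 1.857047 − 0.534389 = 1.322658
N(d₁) = 0.968348,  N(d₂) = 0.907025,  e^(−rT) = 0.779369
E₀ = V₀·N(d₁) − D·e^(−rT)·N(d₂)
   = 453.7399·0.968348 − 248.9360·0.779369·0.907025 = 263.403392
B₀ = V₀ − E₀ = 453.7399 − 263.403392 = 190.336508
spread = −(1/T)·ln(B₀/D) − r = −(1/6.2474)·ln(190.336508/248.9360) − 0.0399 = 0.00306223

spread=0.0031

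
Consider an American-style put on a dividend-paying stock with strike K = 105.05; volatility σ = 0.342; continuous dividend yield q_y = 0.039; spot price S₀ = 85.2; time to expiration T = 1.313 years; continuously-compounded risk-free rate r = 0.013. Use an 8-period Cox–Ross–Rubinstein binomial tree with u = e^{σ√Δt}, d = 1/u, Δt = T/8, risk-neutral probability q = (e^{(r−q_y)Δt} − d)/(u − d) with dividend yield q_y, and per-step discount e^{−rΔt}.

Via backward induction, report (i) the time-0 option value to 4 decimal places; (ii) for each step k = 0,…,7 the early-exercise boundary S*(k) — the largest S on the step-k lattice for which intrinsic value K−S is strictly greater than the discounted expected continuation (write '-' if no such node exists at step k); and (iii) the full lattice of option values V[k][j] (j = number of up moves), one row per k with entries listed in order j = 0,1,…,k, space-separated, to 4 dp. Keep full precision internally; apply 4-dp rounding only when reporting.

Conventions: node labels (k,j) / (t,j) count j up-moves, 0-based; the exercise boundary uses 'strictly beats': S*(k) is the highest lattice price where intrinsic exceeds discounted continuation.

Δt=0.16412, u=1.14861, d=0.87062, q=0.45010, disc=e^(-rΔt)=0.99787
k=8 terminal: V=max(K-S,0) → 76.9271 67.9474 56.1003 40.4705 19.8500 0.0000 0.0000 0.0000 0.0000
k=7: j=0 S=32.3022 intr=72.7478 cont=72.7300 V=72.7478[EX]; j=1 S=42.6165 intr=62.4335 cont=62.4816 V=62.4816[hold]; j=2 S=56.2241 intr=48.8259 cont=48.9608 V=48.9608[hold]; j=3 S=74.1766 intr=30.8734 cont=31.1227 V=31.1227[hold]; j=4 S=97.8615 intr=7.1885 cont=10.8923 V=10.8923[hold]; j=5 S=129.1091 intr=0.0000 cont=0.0000 V=0.0000[hold]; j=6 S=170.3342 intr=0.0000 cont=0.0000 V=0.0000[hold]; j=7 S=224.7226 intr=0.0000 cont=0.0000 V=0.0000[hold]  S*(7)=32.3022
k=6: j=0 S=37.1026 intr=67.9474 cont=67.9818 V=67.9818[hold]; j=1 S=48.9497 intr=56.1003 cont=56.2757 V=56.2757[hold]; j=2 S=64.5795 intr=40.4705 cont=40.8446 V=40.8446[hold]; j=3 S=85.2000 intr=19.8500 cont=21.9701 V=21.9701[hold]; j=4 S=112.4047 intr=0.0000 cont=5.9769 V=5.9769[hold]; j=5 S=148.2960 intr=0.0000 cont=0.0000 V=0.0000[hold]; j=6 S=195.6475 intr=0.0000 cont=0.0000 V=0.0000[hold]  S*(6)=-
k=5: j=0 S=42.6165 intr=62.4335 cont=62.5792 V=62.5792[hold]; j=1 S=56.2241 intr=48.8259 cont=49.2250 V=49.2250[hold]; j=2 S=74.1766 intr=30.8734 cont=32.2803 V=32.2803[hold]; j=3 S=97.8615 intr=7.1885 cont=14.7401 V=14.7401[hold]; j=4 S=129.1091 intr=0.0000 cont=3.2797 V=3.2797[hold]; j=5 S=170.3342 intr=0.0000 cont=0.0000 V=0.0000[hold]  S*(5)=-
k=4: j=0 S=48.9497 intr=56.1003 cont=56.4479 V=56.4479[hold]; j=1 S=64.5795 intr=40.4705 cont=41.5095 V=41.5095[hold]; j=2 S=85.2000 intr=19.8500 cont=24.3335 V=24.3335[hold]; j=3 S=112.4047 intr=0.0000 cont=9.5613 V=9.5613[hold]; j=4 S=148.2960 intr=0.0000 cont=1.7997 V=1.7997[hold]  S*(4)=-
k=3: j=0 S=56.2241 intr=48.8259 cont=49.6182 V=49.6182[hold]; j=1 S=74.1766 intr=30.8734 cont=33.7066 V=33.7066[hold]; j=2 S=97.8615 intr=7.1885 cont=17.6468 V=17.6468[hold]; j=3 S=129.1091 intr=0.0000 cont=6.0549 V=6.0549[hold]  S*(3)=-
k=2: j=0 S=64.5795 intr=40.4705 cont=42.3659 V=42.3659[hold]; j=1 S=85.2000 intr=19.8500 cont=26.4217 V=26.4217[hold]; j=2 S=112.4047 intr=0.0000 cont=12.4028 V=12.4028[hold]  S*(2)=-
k=1: j=0 S=74.1766 intr=30.8734 cont=35.1144 V=35.1144[hold]; j=1 S=97.8615 intr=7.1885 cont=20.0689 V=20.0689[hold]  S*(1)=-
k=0: j=0 S=85.2000 intr=19.8500 cont=28.2820 V=28.2820[hold]  S*(0)=-

price = 28.2820
boundary = - - - - - - - 32.3022
tree:
28.2820
35.1144 20.0689
42.3659 26.4217 12.4028
49.6182 33.7066 17.6468 6.0549
56.4479 41.5095 24.3335 9.5613 1.7997
62.5792 49.2250 32.2803 14.7401 3.2797 0.0000
67.9818 56.2757 40.8446 21.9701 5.9769 0.0000 0.0000
72.7478 62.4816 48.9608 31.1227 10.8923 0.0000 0.0000 0.0000
76.9271 67.9474 56.1003 40.4705 19.8500 0.0000 0.0000 0.0000 0.0000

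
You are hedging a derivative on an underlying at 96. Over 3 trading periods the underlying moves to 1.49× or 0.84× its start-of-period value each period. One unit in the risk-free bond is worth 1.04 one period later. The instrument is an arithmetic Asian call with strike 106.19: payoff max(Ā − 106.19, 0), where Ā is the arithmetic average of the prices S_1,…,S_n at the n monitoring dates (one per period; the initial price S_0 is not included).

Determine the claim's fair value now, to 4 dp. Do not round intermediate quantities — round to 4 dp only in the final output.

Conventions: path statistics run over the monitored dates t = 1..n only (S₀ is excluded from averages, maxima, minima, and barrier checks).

price = 12.8555

Set p* = 0.3077 (from d < R < u); the path-dependent value is the discounted p*-expectation over all price paths.
Enumerate all 2^3 = 8 price paths (U = up ×1.49, D = down ×0.84); each path with k up-moves has probability p*^k·(1−p*)^(3−k).
DDD: Ā=68.4257, payoff=0.0000, prob=0.331816
UDD: Ā=121.3742, payoff=15.1842, prob=0.147474
DUD: Ā=100.5742, payoff=0.0000, prob=0.147474
UUD: Ā=178.3995, payoff=72.2095, prob=0.065544
DDU: Ā=83.1022, payoff=0.0000, prob=0.147474
UDU: Ā=147.4075, payoff=41.2175, prob=0.065544
DUU: Ā=126.6075, payoff=20.4175, prob=0.065544
UUU: Ā=224.5776, payoff=118.3876, prob=0.029131
Price = Σ prob·payoff / R^3 = 14.460669 / 1.124864 = 12.8555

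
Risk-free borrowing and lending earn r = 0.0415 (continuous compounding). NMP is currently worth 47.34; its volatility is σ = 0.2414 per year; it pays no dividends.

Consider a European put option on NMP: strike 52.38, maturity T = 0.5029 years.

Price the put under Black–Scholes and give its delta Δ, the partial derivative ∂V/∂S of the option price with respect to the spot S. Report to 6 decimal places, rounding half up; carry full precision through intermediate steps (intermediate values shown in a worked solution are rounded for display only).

price = 5.705521
Δ = -0.649314

σ√T = 0.2414·√0.5029 = 0.171190
d₁ = (ln(S/K) + (r+σ²/2)T) / (σ√T) = (ln(47.34/52.38) + (0.0415+0.2414²/2)·0.5029) / 0.171190 = (-0.101169 + 0.035523) / 0.171190 = -0.383468
d₂ = d₁ − σ√T = -0.383468 − 0.171190 = -0.554658
e^{−rT} = 0.979346
N(−d₁) = 0.649314,  N(−d₂) = 0.710436
Put price V = K·e^{−rT}·N(−d₂) − S·N(−d₁) = 36.444033 − 30.738512 = 5.705521
Δ = −N(−d₁) = -0.649314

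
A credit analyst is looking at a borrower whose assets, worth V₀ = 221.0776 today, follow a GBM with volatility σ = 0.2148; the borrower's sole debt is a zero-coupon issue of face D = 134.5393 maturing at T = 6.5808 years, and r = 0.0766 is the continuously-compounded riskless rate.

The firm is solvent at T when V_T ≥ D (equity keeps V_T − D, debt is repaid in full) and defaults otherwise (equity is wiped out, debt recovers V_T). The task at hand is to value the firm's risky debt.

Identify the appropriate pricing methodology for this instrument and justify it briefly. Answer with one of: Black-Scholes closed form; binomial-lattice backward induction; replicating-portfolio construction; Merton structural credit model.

Key observation: with the firm-asset dynamics (V₀ = 221.0776) and a single zero-coupon liability of face 134.5393 given, debt value, spread, and default probability all derive from the option view of the balance sheet.

framework: Merton structural credit model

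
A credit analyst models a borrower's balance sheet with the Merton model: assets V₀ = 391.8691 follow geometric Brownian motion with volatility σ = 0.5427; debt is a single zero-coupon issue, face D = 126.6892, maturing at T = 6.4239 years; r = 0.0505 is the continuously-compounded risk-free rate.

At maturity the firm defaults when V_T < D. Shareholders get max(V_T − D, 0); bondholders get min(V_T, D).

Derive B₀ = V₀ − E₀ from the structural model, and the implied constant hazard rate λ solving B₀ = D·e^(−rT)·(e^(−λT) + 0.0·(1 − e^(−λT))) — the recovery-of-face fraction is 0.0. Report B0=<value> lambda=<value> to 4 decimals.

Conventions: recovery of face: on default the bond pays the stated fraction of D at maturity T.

Apply the equity-as-call identities (strike 126.6892, horizon 6.4239 years):
d₁ = [ln(V₀/D) + (r + σ²/2)T] / (σ√T)
   = [ln(391.8691/126.6892) + (0.0505 + 0.5·0.5427²)·6.4239] / (0.5427·√6.4239)
   = [1.129191 + 1.270401] / 1.375496 = 1.744529
d₂ = d₁ − σ√T = 1.744529 − 1.375496 = 0.369033
N(d₁) = 0.959467,  N(d₂) = 0.643949,  e^(−rT) = 0.722956
E₀ = V₀·N(d₁) − D·e^(−rT)·N(d₂)
   = 391.8691·0.959467 − 126.6892·0.722956·0.643949 = 317.005585
B₀ = V₀ − E₀ = 391.8691 − 317.005585 = 74.863515
e^(−λT) = (B₀·e^(rT)/D − 0)/(1 − 0) = (74.8635·1.383210/126.6892 − 0)/1 = 0.81736998
λ = −ln(0.81736998)/6.4239 = 0.031393

B0=74.8635 lambda=0.0314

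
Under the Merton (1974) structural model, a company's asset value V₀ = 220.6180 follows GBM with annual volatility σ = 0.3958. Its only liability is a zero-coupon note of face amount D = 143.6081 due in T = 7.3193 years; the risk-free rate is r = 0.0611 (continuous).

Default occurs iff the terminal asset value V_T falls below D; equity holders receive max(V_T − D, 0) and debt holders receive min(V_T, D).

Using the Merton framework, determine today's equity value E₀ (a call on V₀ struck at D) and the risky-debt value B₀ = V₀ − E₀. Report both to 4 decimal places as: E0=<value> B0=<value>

Work the structural quantities from V₀ = 220.6180 against face 143.6081:
d₁ = [ln(V₀/D) + (r + σ²/2)T] / (σ√T)
   = [ln(220.6180/143.6081) + (0.0611 + 0.5·0.3958²)·7.3193] / (0.3958·√7.3193)
   = [0.429345 + 1.020521] / 1.070805 = 1.353996
d₂ = d₁ − σ√T = 1.353996 − 1.070805 = 0.283190
N(d₁) = 0.912131,  N(d₂) = 0.611485,  e^(−rT) = 0.639410
E₀ = V₀·N(d₁) − D·e^(−rT)·N(d₂)
   = 220.6180·0.912131 − 143.6081·0.639410·0.611485 = 145.083303
B₀ = V₀ − E₀ = 220.6180 − 145.083303 = 75.534697

E0=145.0833 B0=75.5347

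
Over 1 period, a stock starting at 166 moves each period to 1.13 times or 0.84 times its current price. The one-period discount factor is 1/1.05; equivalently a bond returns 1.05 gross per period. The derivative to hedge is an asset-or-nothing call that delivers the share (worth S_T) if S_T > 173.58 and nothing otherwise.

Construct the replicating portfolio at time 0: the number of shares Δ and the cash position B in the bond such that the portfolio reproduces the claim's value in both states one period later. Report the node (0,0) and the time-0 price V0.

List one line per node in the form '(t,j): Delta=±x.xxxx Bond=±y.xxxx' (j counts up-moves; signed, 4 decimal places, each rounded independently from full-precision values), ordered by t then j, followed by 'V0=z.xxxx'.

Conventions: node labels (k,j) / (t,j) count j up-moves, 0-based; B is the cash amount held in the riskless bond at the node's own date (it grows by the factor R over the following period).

(0,0): Delta=3.8966 Bond=-517.4621
V0=129.3655

Risk-neutral probability p* = (R−d)/(u−d) = (1.05−0.84)/(1.13−0.84) = 0.7241.
Expiry values: V(1,0)=0.0000, V(1,1)=187.5800
  t=0,j=0: stock 166.0000 → up 187.5800 (V=187.5800), down 139.4400 (V=0.0000). Price 129.3655; hedge Δ=3.8966, bond B=-517.4621.
As a check, the time-0 holding Δ(0,0)·S0 + B(0,0) comes to 129.3655 — exactly V0.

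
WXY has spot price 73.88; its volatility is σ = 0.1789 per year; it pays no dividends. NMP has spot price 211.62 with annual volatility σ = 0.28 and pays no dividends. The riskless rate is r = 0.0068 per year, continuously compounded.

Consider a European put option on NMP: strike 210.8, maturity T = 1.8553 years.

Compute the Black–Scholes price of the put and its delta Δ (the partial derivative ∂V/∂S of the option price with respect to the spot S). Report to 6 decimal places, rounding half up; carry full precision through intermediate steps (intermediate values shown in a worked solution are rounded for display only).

price = 30.040255
Δ = -0.407511

σ√T = 0.28·√1.8553 = 0.381386
d₁ = (ln(S/K) + (r+σ²/2)T) / (σ√T) = (ln(211.62/210.8) + (0.0068+0.28²/2)·1.8553) / 0.381386 = (0.003882 + 0.085344) / 0.381386 = 0.233952
d₂ = d₁ − σ√T = 0.233952 − 0.381386 = -0.147434
e^{−rT} = 0.987463
N(−d₁) = 0.407511,  N(−d₂) = 0.558605
Put price V = K·e^{−rT}·N(−d₂) − S·N(−d₁) = 116.277735 − 86.237481 = 30.040255
Δ = −N(−d₁) = -0.407511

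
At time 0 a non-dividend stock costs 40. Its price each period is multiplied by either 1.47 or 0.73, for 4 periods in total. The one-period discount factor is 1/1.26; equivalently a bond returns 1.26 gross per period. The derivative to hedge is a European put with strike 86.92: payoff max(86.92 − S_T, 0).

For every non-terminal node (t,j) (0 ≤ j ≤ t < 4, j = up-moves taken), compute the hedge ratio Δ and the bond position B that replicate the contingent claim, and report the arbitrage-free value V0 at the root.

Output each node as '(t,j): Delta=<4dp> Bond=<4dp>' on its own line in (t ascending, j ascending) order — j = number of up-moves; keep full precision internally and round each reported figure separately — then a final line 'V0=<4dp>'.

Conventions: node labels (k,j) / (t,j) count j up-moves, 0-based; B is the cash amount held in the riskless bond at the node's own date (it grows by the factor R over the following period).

(0,0): Delta=-0.3736 Bond=20.8185
(1,0): Delta=-0.9128 Bond=41.9759
(1,1): Delta=-0.2675 Bond=19.9929
(2,0): Delta=-1.0000 Bond=54.7493
(2,1): Delta=-0.8956 Bond=52.1528
(2,2): Delta=-0.1439 Bond=14.5081
(3,0): Delta=-1.0000 Bond=68.9841
(3,1): Delta=-1.0000 Bond=68.9841
(3,2): Delta=-0.8750 Bond=64.4162
(3,3): Delta=0.0000 Bond=0.0000
V0=5.8762

Under the risk-neutral measure, an up-move has probability p* = (R−d)/(u−d) = 0.7162 and values discount at R = 1.26.
Expiry values: V(4,0)=75.5607, V(4,1)=64.0458, V(4,2)=40.8583, V(4,3)=0.0000, V(4,4)=0.0000
  t=3,j=0: stock 15.5607 → up 22.8742 (V=64.0458), down 11.3593 (V=75.5607). Price 53.4234; hedge Δ=-1.0000, bond B=68.9841.
  t=3,j=1: stock 31.3345 → up 46.0617 (V=40.8583), down 22.8742 (V=64.0458). Price 37.6496; hedge Δ=-1.0000, bond B=68.9841.
  t=3,j=2: stock 63.0983 → up 92.7545 (V=0.0000), down 46.0617 (V=40.8583). Price 9.2023; hedge Δ=-0.8750, bond B=64.4162.
  t=3,j=3: stock 127.0609 → up 186.7796 (V=0.0000), down 92.7545 (V=0.0000). Price 0.0000; hedge Δ=0.0000, bond B=0.0000.
  t=2,j=0: stock 21.3160 → up 31.3345 (V=37.6496), down 15.5607 (V=53.4234). Price 33.4333; hedge Δ=-1.0000, bond B=54.7493.
  t=2,j=1: stock 42.9240 → up 63.0983 (V=9.2023), down 31.3345 (V=37.6496). Price 13.7105; hedge Δ=-0.8956, bond B=52.1528.
  t=2,j=2: stock 86.4360 → up 127.0609 (V=0.0000), down 63.0983 (V=9.2023). Price 2.0726; hedge Δ=-0.1439, bond B=14.5081.
  t=1,j=0: stock 29.2000 → up 42.9240 (V=13.7105), down 21.3160 (V=33.4333). Price 15.3234; hedge Δ=-0.9128, bond B=41.9759.
  t=1,j=1: stock 58.8000 → up 86.4360 (V=2.0726), down 42.9240 (V=13.7105). Price 4.2661; hedge Δ=-0.2675, bond B=19.9929.
  t=0,j=0: stock 40.0000 → up 58.8000 (V=4.2661), down 29.2000 (V=15.3234). Price 5.8762; hedge Δ=-0.3736, bond B=20.8185.
Verification: the root portfolio costs Δ(0,0)·S0 + B(0,0) = 5.8762, matching V0.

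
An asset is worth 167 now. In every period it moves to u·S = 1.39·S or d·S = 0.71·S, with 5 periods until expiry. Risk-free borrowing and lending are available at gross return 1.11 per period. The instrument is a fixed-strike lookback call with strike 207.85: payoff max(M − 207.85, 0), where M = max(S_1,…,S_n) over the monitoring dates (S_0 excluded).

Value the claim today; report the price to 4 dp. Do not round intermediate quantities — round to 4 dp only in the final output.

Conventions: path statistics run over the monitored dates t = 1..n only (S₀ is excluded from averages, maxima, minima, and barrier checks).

Under the martingale measure an up-move has probability p* = 0.5882; value the claim as the probability-weighted average of per-path payoffs, discounted 5 periods at R = 1.11.
Enumerate all 2^5 = 32 price paths (U = up ×1.39, D = down ×0.71); each path with k up-moves has probability p*^k·(1−p*)^(5−k).
DDDDD: M=118.5700, payoff=0.0000, prob=0.011837
UDDDD: M=232.1300, payoff=24.2800, prob=0.016910
DUDDD: M=164.8123, payoff=0.0000, prob=0.016910
UUDDD: M=322.6607, payoff=114.8107, prob=0.024157
DDUDD: M=118.5700, payoff=0.0000, prob=0.016910
UDUDD: M=232.1300, payoff=24.2800, prob=0.024157
DUUDD: M=229.0891, payoff=21.2391, prob=0.024157
UUUDD: M=448.4984, payoff=240.6484, prob=0.034511
DDDUD: M=118.5700, payoff=0.0000, prob=0.016910
UDDUD: M=232.1300, payoff=24.2800, prob=0.024157
DUDUD: M=164.8123, payoff=0.0000, prob=0.024157
UUDUD: M=322.6607, payoff=114.8107, prob=0.034511
DDUUD: M=162.6533, payoff=0.0000, prob=0.024157
UDUUD: M=318.4338, payoff=110.5838, prob=0.034511
DUUUD: M=318.4338, payoff=110.5838, prob=0.034511
UUUUD: M=623.4127, payoff=415.5627, prob=0.049301
DDDDU: M=118.5700, payoff=0.0000, prob=0.016910
UDDDU: M=232.1300, payoff=24.2800, prob=0.024157
DUDDU: M=164.8123, payoff=0.0000, prob=0.024157
UUDDU: M=322.6607, payoff=114.8107, prob=0.034511
DDUDU: M=118.5700, payoff=0.0000, prob=0.024157
UDUDU: M=232.1300, payoff=24.2800, prob=0.034511
DUUDU: M=229.0891, payoff=21.2391, prob=0.034511
UUUDU: M=448.4984, payoff=240.6484, prob=0.049301
DDDUU: M=118.5700, payoff=0.0000, prob=0.024157
UDDUU: M=232.1300, payoff=24.2800, prob=0.034511
DUDUU: M=226.0880, payoff=18.2380, prob=0.034511
UUDUU: M=442.6230, payoff=234.7730, prob=0.049301
DDUUU: M=226.0880, payoff=18.2380, prob=0.034511
UDUUU: M=442.6230, payoff=234.7730, prob=0.049301
DUUUU: M=442.6230, payoff=234.7730, prob=0.049301
UUUUU: M=866.5437, payoff=658.6937, prob=0.070430
Price = Σ prob·payoff / R^5 = 146.452980 / 1.685058 = 86.9127

price = 86.9127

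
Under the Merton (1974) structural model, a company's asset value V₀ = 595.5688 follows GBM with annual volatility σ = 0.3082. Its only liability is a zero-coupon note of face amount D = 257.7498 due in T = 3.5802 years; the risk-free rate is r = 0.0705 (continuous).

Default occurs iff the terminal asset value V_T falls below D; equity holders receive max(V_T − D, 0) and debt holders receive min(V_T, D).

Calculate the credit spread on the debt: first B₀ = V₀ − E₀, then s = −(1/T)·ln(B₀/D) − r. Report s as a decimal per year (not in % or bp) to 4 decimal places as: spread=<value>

spread=0.0033

With assets at 595.5688 and a single debt payment of 257.7498 at 3.5802 years:
d₁ = [ln(V₀/D) + (r + σ²/2)T] / (σ√T)
   = [ln(595.5688/257.7498) + (0.0705 + 0.5·0.3082²)·3.5802] / (0.3082·√3.5802)
   = [0.837528 + 0.422441] / 0.583158 = 2.160595
d₂ = d₁ − σ√T = 2.160595 − 0.583158 = 1.577437
N(d₁) = 0.984637,  N(d₂) = 0.942652,  e^(−rT) = 0.776931
E₀ = V₀·N(d₁) − D·e^(−rT)·N(d₂)
   = 595.5688·0.984637 − 257.7498·0.776931·0.942652 = 397.649203
B₀ = V₀ − E₀ = 595.5688 − 397.649203 = 197.919597
spread = −(1/T)·ln(B₀/D) − r = −(1/3.5802)·ln(197.919597/257.7498) − 0.0705 = 0.00327478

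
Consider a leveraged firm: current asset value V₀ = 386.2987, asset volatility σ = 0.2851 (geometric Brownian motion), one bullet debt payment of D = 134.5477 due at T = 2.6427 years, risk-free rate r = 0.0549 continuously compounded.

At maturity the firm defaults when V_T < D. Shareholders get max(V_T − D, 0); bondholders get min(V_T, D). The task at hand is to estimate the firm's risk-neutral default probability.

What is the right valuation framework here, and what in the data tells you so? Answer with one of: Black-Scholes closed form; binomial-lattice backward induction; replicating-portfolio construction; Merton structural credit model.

Key observation: the question is about default risk generated by asset-value dynamics against a debt face of 134.5477 — the structural framework prices exactly that.

framework: Merton structural credit model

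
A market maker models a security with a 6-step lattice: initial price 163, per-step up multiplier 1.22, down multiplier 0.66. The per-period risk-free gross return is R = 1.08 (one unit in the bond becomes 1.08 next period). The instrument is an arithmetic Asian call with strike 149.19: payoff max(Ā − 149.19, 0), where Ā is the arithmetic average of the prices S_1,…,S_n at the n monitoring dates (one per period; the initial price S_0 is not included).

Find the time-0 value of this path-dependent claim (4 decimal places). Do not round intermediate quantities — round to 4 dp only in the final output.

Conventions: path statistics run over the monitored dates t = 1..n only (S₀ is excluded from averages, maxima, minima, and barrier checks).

With p* = (R−d)/(u−d) = 0.7500, sum probability × payoff across the paths and divide by R^6.
Enumerate all 2^6 = 64 price paths (U = up ×1.22, D = down ×0.66); each path with k up-moves has probability p*^k·(1−p*)^(6−k).
DDDDDD: Ā=48.3765, payoff=0.0000, prob=0.000244
UDDDDD: Ā=89.4233, payoff=0.0000, prob=0.000732
DUDDDD: Ā=74.2099, payoff=0.0000, prob=0.000732
UUDDDD: Ā=137.1759, payoff=0.0000, prob=0.002197
DDUDDD: Ā=64.1691, payoff=0.0000, prob=0.000732
UDUDDD: Ā=118.6156, payoff=0.0000, prob=0.002197
DUUDDD: Ā=103.4023, payoff=0.0000, prob=0.002197
UUUDDD: Ā=191.1376, payoff=41.9476, prob=0.006592
DDDUDD: Ā=57.5422, payoff=0.0000, prob=0.000732
UDDUDD: Ā=106.3659, payoff=0.0000, prob=0.002197
DUDUDD: Ā=91.1525, payoff=0.0000, prob=0.002197
UUDUDD: Ā=168.4941, payoff=19.3041, prob=0.006592
DDUUDD: Ā=81.1117, payoff=0.0000, prob=0.002197
UDUUDD: Ā=149.9338, payoff=0.7438, prob=0.006592
DUUUDD: Ā=134.7205, payoff=0.0000, prob=0.006592
UUUUDD: Ā=249.0288, payoff=99.8388, prob=0.019775
DDDDUD: Ā=53.1684, payoff=0.0000, prob=0.000732
UDDDUD: Ā=98.2810, payoff=0.0000, prob=0.002197
DUDDUD: Ā=83.0677, payoff=0.0000, prob=0.002197
UUDDUD: Ā=153.5494, payoff=4.3594, prob=0.006592
DDUDUD: Ā=73.0269, payoff=0.0000, prob=0.002197
UDUDUD: Ā=134.9891, payoff=0.0000, prob=0.006592
DUUDUD: Ā=119.7758, payoff=0.0000, prob=0.006592
UUUDUD: Ā=221.4037, payoff=72.2137, prob=0.019775
DDDUUD: Ā=66.4000, payoff=0.0000, prob=0.002197
UDDUUD: Ā=122.7393, payoff=0.0000, prob=0.006592
DUDUUD: Ā=107.5260, payoff=0.0000, prob=0.006592
UUDUUD: Ā=198.7601, payoff=49.5701, prob=0.019775
DDUUUD: Ā=97.4852, payoff=0.0000, prob=0.006592
UDUUUD: Ā=180.1999, payoff=31.0099, prob=0.019775
DUUUUD: Ā=164.9865, payoff=15.7965, prob=0.019775
UUUUUD: Ā=304.9751, payoff=155.7851, prob=0.059326
DDDDDU: Ā=50.2817, payoff=0.0000, prob=0.000732
UDDDDU: Ā=92.9450, payoff=0.0000, prob=0.002197
DUDDDU: Ā=77.7317, payoff=0.0000, prob=0.002197
UUDDDU: Ā=143.6858, payoff=0.0000, prob=0.006592
DDUDDU: Ā=67.6909, payoff=0.0000, prob=0.002197
UDUDDU: Ā=125.1256, payoff=0.0000, prob=0.006592
DUUDDU: Ā=109.9122, payoff=0.0000, prob=0.006592
UUUDDU: Ā=203.1711, payoff=53.9811, prob=0.019775
DDDUDU: Ā=61.0640, payoff=0.0000, prob=0.002197
UDDUDU: Ā=112.8758, payoff=0.0000, prob=0.006592
DUDUDU: Ā=97.6625, payoff=0.0000, prob=0.006592
UUDUDU: Ā=180.5276, payoff=31.3376, prob=0.019775
DDUUDU: Ā=87.6217, payoff=0.0000, prob=0.006592
UDUUDU: Ā=161.9673, payoff=12.7773, prob=0.019775
DUUUDU: Ā=146.7540, payoff=0.0000, prob=0.019775
UUUUDU: Ā=271.2725, payoff=122.0825, prob=0.059326
DDDDUU: Ā=56.6902, payoff=0.0000, prob=0.002197
UDDDUU: Ā=104.7909, payoff=0.0000, prob=0.006592
DUDDUU: Ā=89.5776, payoff=0.0000, prob=0.006592
UUDDUU: Ā=165.5828, payoff=16.3928, prob=0.019775
DDUDUU: Ā=79.5368, payoff=0.0000, prob=0.006592
UDUDUU: Ā=147.0226, payoff=0.0000, prob=0.019775
DUUDUU: Ā=131.8092, payoff=0.0000, prob=0.019775
UUUDUU: Ā=243.6474, payoff=94.4574, prob=0.059326
DDDUUU: Ā=72.9099, payoff=0.0000, prob=0.006592
UDDUUU: Ā=134.7728, payoff=0.0000, prob=0.019775
DUDUUU: Ā=119.5595, payoff=0.0000, prob=0.019775
UUDUUU: Ā=221.0039, payoff=71.8139, prob=0.059326
DDUUUU: Ā=109.5187, payoff=0.0000, prob=0.019775
UDUUUU: Ā=202.4436, payoff=53.2536, prob=0.059326
DUUUUU: Ā=187.2303, payoff=38.0403, prob=0.059326
UUUUUU: Ā=346.0923, payoff=196.9023, prob=0.177979
Price = Σ prob·payoff / R^6 = 74.819307 / 1.586874 = 47.1489

price = 47.1489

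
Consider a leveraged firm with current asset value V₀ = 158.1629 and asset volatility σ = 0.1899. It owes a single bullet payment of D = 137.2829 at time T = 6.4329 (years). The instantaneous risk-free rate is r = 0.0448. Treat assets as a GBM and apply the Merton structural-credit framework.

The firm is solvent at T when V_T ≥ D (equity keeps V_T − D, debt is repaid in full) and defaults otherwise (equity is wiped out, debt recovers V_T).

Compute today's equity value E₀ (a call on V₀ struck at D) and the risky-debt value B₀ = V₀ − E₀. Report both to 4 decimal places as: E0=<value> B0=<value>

Work the structural quantities from V₀ = 158.1629 against face 137.2829:
d₁ = [ln(V₀/D) + (r + σ²/2)T] / (σ√T)
   = [ln(158.1629/137.2829) + (0.0448 + 0.5·0.1899²)·6.4329] / (0.1899·√6.4329)
   = [0.141582 + 0.404186] / 0.481646 = 1.133129
d₂ = d₁ − σ√T = 1.133129 − 0.481646 = 0.651482
N(d₁) = 0.871420,  N(d₂) = 0.742632,  e^(−rT) = 0.749616
E₀ = V₀·N(d₁) − D·e^(−rT)·N(d₂)
   = 158.1629·0.871420 − 137.2829·0.749616·0.742632 = 61.402380
B₀ = V₀ − E₀ = 158.1629 − 61.402380 = 96.760520

E0=61.4024 B0=96.7605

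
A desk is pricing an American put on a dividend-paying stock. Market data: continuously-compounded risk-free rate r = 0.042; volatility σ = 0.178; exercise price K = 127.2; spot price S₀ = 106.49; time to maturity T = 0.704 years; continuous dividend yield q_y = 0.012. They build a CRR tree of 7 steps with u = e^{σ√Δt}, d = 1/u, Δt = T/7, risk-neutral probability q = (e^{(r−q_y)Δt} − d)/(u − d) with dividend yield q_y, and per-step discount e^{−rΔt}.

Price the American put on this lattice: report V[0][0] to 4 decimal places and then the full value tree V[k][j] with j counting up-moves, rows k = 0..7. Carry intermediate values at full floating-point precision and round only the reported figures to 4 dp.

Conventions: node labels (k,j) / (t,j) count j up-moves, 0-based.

params: Δt=0.10057 u=1.05807 d=0.94511 q=0.51264 e^(-rΔt)=0.99578
t_7 payoffs: 55.4701 46.8971 37.2995 26.5548 14.5258 1.0592 0.0000 0.0000
k=6: node(6,0) S=75.8954 payoff=51.3046 vs cont=50.8600 → 51.3046 [stop]  node(6,1) S=84.9663 payoff=42.2337 vs cont=41.8000 → 42.2337 [stop]  node(6,2) S=95.1213 payoff=32.0787 vs cont=31.6573 → 32.0787 [stop]  node(6,3) S=106.4900 payoff=20.7100 vs cont=20.3023 → 20.7100 [stop]  node(6,4) S=119.2175 payoff=7.9825 vs cont=7.5902 → 7.9825 [stop]  node(6,5) S=133.4661 payoff=0.0000 vs cont=0.5140 → 0.5140 [wait]  node(6,6) S=149.4177 payoff=0.0000 vs cont=0.0000 → 0.0000 [wait]
k=5: node(5,0) S=80.3029 payoff=46.8971 vs cont=46.4578 → 46.8971 [stop]  node(5,1) S=89.9005 payoff=37.2995 vs cont=36.8718 → 37.2995 [stop]  node(5,2) S=100.6452 payoff=26.5548 vs cont=26.1400 → 26.5548 [stop]  node(5,3) S=112.6742 payoff=14.5258 vs cont=14.1256 → 14.5258 [stop]  node(5,4) S=126.1408 payoff=1.0592 vs cont=4.1364 → 4.1364 [wait]  node(5,5) S=141.2169 payoff=0.0000 vs cont=0.2495 → 0.2495 [wait]
k=4: node(4,0) S=84.9663 payoff=42.2337 vs cont=41.8000 → 42.2337 [stop]  node(4,1) S=95.1213 payoff=32.0787 vs cont=31.6573 → 32.0787 [stop]  node(4,2) S=106.4900 payoff=20.7100 vs cont=20.3023 → 20.7100 [stop]  node(4,3) S=119.2175 payoff=7.9825 vs cont=9.1610 → 9.1610 [wait]  node(4,4) S=133.4661 payoff=0.0000 vs cont=2.1347 → 2.1347 [wait]
k=3: node(3,0) S=89.9005 payoff=37.2995 vs cont=36.8718 → 37.2995 [stop]  node(3,1) S=100.6452 payoff=26.5548 vs cont=26.1400 → 26.5548 [stop]  node(3,2) S=112.6742 payoff=14.5258 vs cont=14.7271 → 14.7271 [wait]  node(3,3) S=126.1408 payoff=1.0592 vs cont=5.5356 → 5.5356 [wait]
k=2: node(2,0) S=95.1213 payoff=32.0787 vs cont=31.6573 → 32.0787 [stop]  node(2,1) S=106.4900 payoff=20.7100 vs cont=20.4050 → 20.7100 [stop]  node(2,2) S=119.2175 payoff=7.9825 vs cont=9.9730 → 9.9730 [wait]
k=1: node(1,0) S=100.6452 payoff=26.5548 vs cont=26.1400 → 26.5548 [stop]  node(1,1) S=112.6742 payoff=14.5258 vs cont=15.1416 → 15.1416 [wait]
k=0: node(0,0) S=106.4900 payoff=20.7100 vs cont=20.6166 → 20.7100 [stop]

price = 20.7100
tree:
20.7100
26.5548 15.1416
32.0787 20.7100 9.9730
37.2995 26.5548 14.7271 5.5356
42.2337 32.0787 20.7100 9.1610 2.1347
46.8971 37.2995 26.5548 14.5258 4.1364 0.2495
51.3046 42.2337 32.0787 20.7100 7.9825 0.5140 0.0000
55.4701 46.8971 37.2995 26.5548 14.5258 1.0592 0.0000 0.0000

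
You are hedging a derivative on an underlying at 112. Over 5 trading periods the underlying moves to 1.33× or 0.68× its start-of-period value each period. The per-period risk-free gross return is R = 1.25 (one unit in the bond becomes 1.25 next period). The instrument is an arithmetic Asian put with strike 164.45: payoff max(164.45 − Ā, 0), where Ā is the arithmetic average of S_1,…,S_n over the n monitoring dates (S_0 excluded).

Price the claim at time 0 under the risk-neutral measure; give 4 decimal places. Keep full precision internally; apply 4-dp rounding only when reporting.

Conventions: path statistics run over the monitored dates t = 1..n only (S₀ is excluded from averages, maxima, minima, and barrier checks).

price = 2.3510

Set p* = 0.8769 (from d < R < u); the path-dependent value is the discounted p*-expectation over all price paths.
Enumerate all 2^5 = 32 price paths (U = up ×1.33, D = down ×0.68); each path with k up-moves has probability p*^k·(1−p*)^(5−k).
DDDDD: Ā=40.6793, payoff=123.7707, prob=0.000028
UDDDD: Ā=79.5639, payoff=84.8861, prob=0.000201
DUDDD: Ā=65.0039, payoff=99.4461, prob=0.000201
UUDDD: Ā=127.1399, payoff=37.3101, prob=0.001434
DDUDD: Ā=55.1031, payoff=109.3469, prob=0.000201
UDUDD: Ā=107.7751, payoff=56.6749, prob=0.001434
DUUDD: Ā=93.2151, payoff=71.2349, prob=0.001434
UUUDD: Ā=182.3178, payoff=0.0000, prob=0.010215
DDDUD: Ā=48.3705, payoff=116.0795, prob=0.000201
UDDUD: Ā=94.6071, payoff=69.8429, prob=0.001434
DUDUD: Ā=80.0471, payoff=84.4029, prob=0.001434
UUDUD: Ā=156.5627, payoff=7.8873, prob=0.010215
DDUUD: Ā=70.1463, payoff=94.3037, prob=0.001434
UDUUD: Ā=137.1979, payoff=27.2521, prob=0.010215
DUUUD: Ā=122.6379, payoff=41.8121, prob=0.010215
UUUUD: Ā=239.8652, payoff=0.0000, prob=0.072782
DDDDU: Ā=43.7924, payoff=120.6576, prob=0.000201
UDDDU: Ā=85.6528, payoff=78.7972, prob=0.001434
DUDDU: Ā=71.0928, payoff=93.3572, prob=0.001434
UUDDU: Ā=139.0491, payoff=25.4009, prob=0.010215
DDUDU: Ā=61.1920, payoff=103.2580, prob=0.001434
UDUDU: Ā=119.6843, payoff=44.7657, prob=0.010215
DUUDU: Ā=105.1243, payoff=59.3257, prob=0.010215
UUUDU: Ā=205.6108, payoff=0.0000, prob=0.072782
DDDUU: Ā=54.4594, payoff=109.9906, prob=0.001434
UDDUU: Ā=106.5163, payoff=57.9337, prob=0.010215
DUDUU: Ā=91.9563, payoff=72.4937, prob=0.010215
UUDUU: Ā=179.8556, payoff=0.0000, prob=0.072782
DDUUU: Ā=82.0555, payoff=82.3945, prob=0.010215
UDUUU: Ā=160.4908, payoff=3.9592, prob=0.072782
DUUUU: Ā=145.9308, payoff=18.5192, prob=0.072782
UUUUU: Ā=285.4236, payoff=0.0000, prob=0.518570
Price = Σ prob·payoff / R^5 = 7.174789 / 3.051758 = 2.3510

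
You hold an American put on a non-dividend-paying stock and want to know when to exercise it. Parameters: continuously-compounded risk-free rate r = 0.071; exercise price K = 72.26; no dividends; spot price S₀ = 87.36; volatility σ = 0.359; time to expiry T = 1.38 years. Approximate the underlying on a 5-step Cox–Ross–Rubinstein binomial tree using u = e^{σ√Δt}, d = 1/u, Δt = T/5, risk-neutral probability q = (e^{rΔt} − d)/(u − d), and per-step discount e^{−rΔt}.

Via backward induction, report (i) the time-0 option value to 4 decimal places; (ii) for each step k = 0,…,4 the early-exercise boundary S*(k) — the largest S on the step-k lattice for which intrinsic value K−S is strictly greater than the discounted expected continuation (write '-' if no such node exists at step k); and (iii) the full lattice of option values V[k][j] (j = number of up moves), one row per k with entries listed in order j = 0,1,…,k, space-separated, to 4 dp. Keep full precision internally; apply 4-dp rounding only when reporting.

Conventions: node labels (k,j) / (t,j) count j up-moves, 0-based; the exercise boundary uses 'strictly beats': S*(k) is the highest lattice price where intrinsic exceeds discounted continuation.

price = 4.6850
boundary = - - - 49.6118 59.9093
tree:
4.6850
8.2142 1.4113
13.9589 2.9083 0.0000
22.6482 5.9933 0.0000 0.0000
31.1758 12.3507 0.0000 0.0000 0.0000
38.2375 22.6482 0.0000 0.0000 0.0000 0.0000

Δt=0.27600  u=1.20756  d=0.82812  q=0.50514  discount=0.98059
step 5 (expiry): payoffs max(K−S,0) = 38.2375 22.6482 0.0000 0.0000 0.0000 0.0000
step 4: (k=4,j=0): S=41.0842, K−S=31.1758, hold=29.7735 ⇒ V=31.1758 exercise | (k=4,j=1): S=59.9093, K−S=12.3507, hold=10.9902 ⇒ V=12.3507 exercise | (k=4,j=2): S=87.3600, K−S=0.0000, hold=0.0000 ⇒ V=0.0000 continue | (k=4,j=3): S=127.3888, K−S=0.0000, hold=0.0000 ⇒ V=0.0000 continue | (k=4,j=4): S=185.7590, K−S=0.0000, hold=0.0000 ⇒ V=0.0000 continue  boundary S*=59.9093
step 3: (k=3,j=0): S=49.6118, K−S=22.6482, hold=21.2460 ⇒ V=22.6482 exercise | (k=3,j=1): S=72.3441, K−S=0.0000, hold=5.9933 ⇒ V=5.9933 continue | (k=3,j=2): S=105.4926, K−S=0.0000, hold=0.0000 ⇒ V=0.0000 continue | (k=3,j=3): S=153.8298, K−S=0.0000, hold=0.0000 ⇒ V=0.0000 continue  boundary S*=49.6118
step 2: (k=2,j=0): S=59.9093, K−S=12.3507, hold=13.9589 ⇒ V=13.9589 continue | (k=2,j=1): S=87.3600, K−S=0.0000, hold=2.9083 ⇒ V=2.9083 continue | (k=2,j=2): S=127.3888, K−S=0.0000, hold=0.0000 ⇒ V=0.0000 continue  boundary S*=-
step 1: (k=1,j=0): S=72.3441, K−S=0.0000, hold=8.2142 ⇒ V=8.2142 continue | (k=1,j=1): S=105.4926, K−S=0.0000, hold=1.4113 ⇒ V=1.4113 continue  boundary S*=-
step 0: (k=0,j=0): S=87.3600, K−S=0.0000, hold=4.6850 ⇒ V=4.6850 continue  boundary S*=-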